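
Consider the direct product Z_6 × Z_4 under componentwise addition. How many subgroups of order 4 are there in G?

|G| = 24 and 4 | 24, so subgroups of order 4 are possible by Lagrange.
The subgroups of order 4 are: {(0,0), (0,1), (0,2), (0,3)}; {(0,0), (0,2), (3,0), (3,2)}; {(0,0), (0,2), (3,1), (3,3)}.
So G has 3 subgroups of order 4.

3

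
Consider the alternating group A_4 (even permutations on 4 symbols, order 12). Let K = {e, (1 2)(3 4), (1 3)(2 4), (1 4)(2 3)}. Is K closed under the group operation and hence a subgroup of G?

|K| = 4 divides |G| = 12, consistent with Lagrange.
K contains the identity, every element's inverse is in K, and K is closed under ∘: it is a subgroup.

Yes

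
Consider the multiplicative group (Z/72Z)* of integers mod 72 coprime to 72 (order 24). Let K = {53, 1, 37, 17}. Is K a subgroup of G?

Yes

|K| = 4 divides |G| = 24, consistent with Lagrange.
K contains the identity, every element's inverse is in K, and K is closed under ·: it is a subgroup.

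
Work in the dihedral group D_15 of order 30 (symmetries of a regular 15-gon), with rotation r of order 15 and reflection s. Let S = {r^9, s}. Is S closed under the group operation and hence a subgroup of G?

No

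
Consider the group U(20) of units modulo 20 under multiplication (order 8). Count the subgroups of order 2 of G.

3

|G| = 8 and 2 | 8, so subgroups of order 2 are possible by Lagrange.
The subgroups of order 2 are: {1, 11}; {1, 19}; {1, 9}.
So G has 3 subgroups of order 2.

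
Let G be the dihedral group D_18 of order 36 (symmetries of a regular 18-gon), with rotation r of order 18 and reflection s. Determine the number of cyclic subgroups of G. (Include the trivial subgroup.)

Each element a generates a cyclic subgroup ⟨a⟩; distinct elements may generate the same one (a cyclic group of order d has φ(d) generators).
Cyclic subgroups by order — order 1: 1; order 2: 19; order 3: 1; order 6: 1; order 9: 1; order 18: 1.
Total: 24.

24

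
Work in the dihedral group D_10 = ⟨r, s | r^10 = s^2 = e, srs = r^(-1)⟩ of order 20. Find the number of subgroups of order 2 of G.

11

|G| = 20 and 2 | 20, so subgroups of order 2 are possible by Lagrange.
The subgroups of order 2 are: {e, r^2s}; {e, r^3s}; {e, r^4s}; {e, r^5}; … (11 in all).
So G has 11 subgroups of order 2.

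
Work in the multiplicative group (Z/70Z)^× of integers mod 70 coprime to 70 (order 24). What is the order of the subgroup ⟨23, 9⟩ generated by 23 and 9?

|⟨23⟩| = 12 and |⟨9⟩| = 6, so |H| is a multiple of lcm(12, 6) = 12 and divides |G| = 24.
Closing under the operation: H = {1, 9, 11, 23, 29, 37, 39, 43, 51, 53, 57, 67}, so |H| = 12.

12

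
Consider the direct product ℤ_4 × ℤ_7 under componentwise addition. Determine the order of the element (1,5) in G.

The order of (1,5) in Z_4 × Z_7 is lcm(ord(1) in Z_4, ord(5) in Z_7).
ord(1) = 4 and ord(5) = 7, so |⟨(1,5)⟩| = lcm(4, 7) = 28.

28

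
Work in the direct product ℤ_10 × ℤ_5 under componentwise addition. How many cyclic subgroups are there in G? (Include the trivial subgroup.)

14

A cyclic subgroup of order d is generated by each of its φ(d) elements of order d, so the cyclic subgroups of order d number (#elements of order d)/φ(d).
Cyclic subgroups by order — order 1: 1; order 2: 1; order 5: 6; order 10: 6.
Total: 14.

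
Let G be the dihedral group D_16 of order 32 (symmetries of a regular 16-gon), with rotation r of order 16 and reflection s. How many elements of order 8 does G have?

The elements of order 8 are: r^2, r^6, r^10, r^14.
That's 4.

4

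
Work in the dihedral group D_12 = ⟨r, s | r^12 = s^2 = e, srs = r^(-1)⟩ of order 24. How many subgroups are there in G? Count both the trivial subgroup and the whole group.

|G| = 24, so by Lagrange every subgroup order divides 24. Divisors: 1, 2, 3, 4, 6, 8, 12, 24.
Subgroups by order — order 1: 1; order 2: 13; order 3: 1; order 4: 7; order 6: 5; order 8: 3; order 12: 3; order 24: 1.
Total: 1 + 13 + 1 + 7 + 5 + 3 + 3 + 1 = 34.

34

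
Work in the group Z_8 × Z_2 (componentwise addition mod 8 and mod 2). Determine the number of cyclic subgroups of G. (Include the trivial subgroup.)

8

Group the elements of G by the cyclic subgroup they generate; each cyclic subgroup of order d accounts for φ(d) elements.
Cyclic subgroups by order — order 1: 1; order 2: 3; order 4: 2; order 8: 2.
Total: 8.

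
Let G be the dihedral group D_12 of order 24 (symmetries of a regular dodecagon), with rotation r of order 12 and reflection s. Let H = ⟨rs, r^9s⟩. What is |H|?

6

|⟨rs⟩| = 2 and |⟨r^9s⟩| = 2, so |H| is a multiple of lcm(2, 2) = 2 and divides |G| = 24.
Closing under the operation: H = {e, r^4, r^8, rs, r^5s, r^9s}, so |H| = 6.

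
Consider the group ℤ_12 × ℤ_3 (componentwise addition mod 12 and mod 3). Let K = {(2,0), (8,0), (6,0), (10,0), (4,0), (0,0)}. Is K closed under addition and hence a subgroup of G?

|K| = 6 divides |G| = 36, consistent with Lagrange.
K contains the identity, every element's inverse is in K, and K is closed under +: it is a subgroup.
In fact K = ⟨(10,0)⟩.

Yes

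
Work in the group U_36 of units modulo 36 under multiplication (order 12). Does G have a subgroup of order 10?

No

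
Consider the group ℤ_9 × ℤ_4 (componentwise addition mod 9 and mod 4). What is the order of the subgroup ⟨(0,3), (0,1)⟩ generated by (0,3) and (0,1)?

|⟨(0,3)⟩| = 4 and |⟨(0,1)⟩| = 4, so |H| is a multiple of lcm(4, 4) = 4 and divides |G| = 36.
Closing under the operation: H = {(0,0), (0,1), (0,2), (0,3)}, so |H| = 4.

4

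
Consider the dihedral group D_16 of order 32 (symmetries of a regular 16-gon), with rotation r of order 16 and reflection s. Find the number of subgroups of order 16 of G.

3

|G| = 32 and 16 | 32, so subgroups of order 16 are possible by Lagrange.
The subgroups of order 16 are: {e, r, r^2, r^3, r^4, r^5, r^6, r^7, r^8, r^9, r^10, r^11, r^12, r^13, r^14, r^15}; {e, r^2, r^4, r^6, r^8, r^10, r^12, r^14, s, r^2s, r^4s, r^6s, r^8s, r^10s, r^12s, r^14s}; {e, r^2, r^4, r^6, r^8, r^10, r^12, r^14, rs, r^3s, r^5s, r^7s, r^9s, r^11s, r^13s, r^15s}.
So G has 3 subgroups of order 16.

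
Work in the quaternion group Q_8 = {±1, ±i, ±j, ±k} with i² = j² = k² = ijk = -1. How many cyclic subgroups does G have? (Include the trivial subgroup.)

Group the elements of G by the cyclic subgroup they generate; each cyclic subgroup of order d accounts for φ(d) elements.
Cyclic subgroups by order — order 1: 1; order 2: 1; order 4: 3.
Total: 5.

5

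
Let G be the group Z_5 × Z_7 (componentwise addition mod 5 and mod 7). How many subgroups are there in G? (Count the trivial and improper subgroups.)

4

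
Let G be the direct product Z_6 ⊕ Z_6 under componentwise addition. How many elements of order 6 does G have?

24

An element (a,b) has order lcm(ord(a), ord(b)); count pairs with lcm equal to 6.
Enumerating gives 24 such elements.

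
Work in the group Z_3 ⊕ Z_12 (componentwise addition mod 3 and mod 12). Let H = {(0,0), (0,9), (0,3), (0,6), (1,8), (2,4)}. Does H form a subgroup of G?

No

Closure fails: (2,4) + (0,3) = (2,7) ∉ H. So H is not a subgroup.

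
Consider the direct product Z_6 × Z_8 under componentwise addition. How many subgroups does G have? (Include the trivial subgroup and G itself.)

|G| = 48, so by Lagrange every subgroup order divides 48. Divisors: 1, 2, 3, 4, 6, 8, 12, 16, 24, 48.
Subgroups by order — order 1: 1; order 2: 3; order 3: 1; order 4: 3; order 6: 3; order 8: 3; order 12: 3; order 16: 1; order 24: 3; order 48: 1.
Total: 1 + 3 + 1 + 3 + 3 + 3 + 3 + 1 + 3 + 1 = 22.

22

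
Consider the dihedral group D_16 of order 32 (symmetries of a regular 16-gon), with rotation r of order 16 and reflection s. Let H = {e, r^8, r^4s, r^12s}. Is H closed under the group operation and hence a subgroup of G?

Yes

|H| = 4 divides |G| = 32, consistent with Lagrange.
H contains the identity, every element's inverse is in H, and H is closed under ·: it is a subgroup.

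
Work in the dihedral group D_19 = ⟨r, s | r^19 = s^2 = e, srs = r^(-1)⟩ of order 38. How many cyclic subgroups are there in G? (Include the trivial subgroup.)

21

A cyclic subgroup of order d is generated by each of its φ(d) elements of order d, so the cyclic subgroups of order d number (#elements of order d)/φ(d).
Cyclic subgroups by order — order 1: 1; order 2: 19; order 19: 1.
Total: 21.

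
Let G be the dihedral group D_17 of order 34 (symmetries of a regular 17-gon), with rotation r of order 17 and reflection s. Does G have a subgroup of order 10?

10 does not divide |G| = 34, so by Lagrange no subgroup of order 10 exists.

No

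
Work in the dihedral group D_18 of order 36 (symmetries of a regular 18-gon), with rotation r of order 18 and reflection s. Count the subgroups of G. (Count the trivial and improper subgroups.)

|G| = 36, so by Lagrange every subgroup order divides 36. Divisors: 1, 2, 3, 4, 6, 9, 12, 18, 36.
Subgroups by order — order 1: 1; order 2: 19; order 3: 1; order 4: 9; order 6: 7; order 9: 1; order 12: 3; order 18: 3; order 36: 1.
Total: 1 + 19 + 1 + 9 + 7 + 1 + 3 + 3 + 1 = 45.

45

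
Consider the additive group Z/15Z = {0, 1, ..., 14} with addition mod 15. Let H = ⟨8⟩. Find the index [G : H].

1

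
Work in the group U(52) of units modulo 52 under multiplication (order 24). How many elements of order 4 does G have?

The elements of order 4 are: 5, 21, 31, 47.
That's 4.

4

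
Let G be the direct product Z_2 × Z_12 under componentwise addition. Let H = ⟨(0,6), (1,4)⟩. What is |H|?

12

|⟨(0,6)⟩| = 2 and |⟨(1,4)⟩| = 6, so |H| is a multiple of lcm(2, 6) = 6 and divides |G| = 24.
Closing under the operation: H = {(0,0), (0,2), (0,4), (0,6), (0,8), (0,10), (1,0), (1,2), (1,4), (1,6), (1,8), (1,10)}, so |H| = 12.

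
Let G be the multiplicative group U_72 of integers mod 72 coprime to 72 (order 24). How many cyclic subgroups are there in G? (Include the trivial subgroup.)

Each element a generates a cyclic subgroup ⟨a⟩; distinct elements may generate the same one (a cyclic group of order d has φ(d) generators).
Cyclic subgroups by order — order 1: 1; order 2: 7; order 3: 1; order 6: 7.
Total: 16.

16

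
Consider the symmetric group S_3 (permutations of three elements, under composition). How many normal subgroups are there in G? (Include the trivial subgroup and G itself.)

G has 6 subgroups. Checking conjugation-invariance by order — order 1: 1/1 normal; order 2: 0/3 normal; order 3: 1/1 normal; order 6: 1/1 normal.
Total normal subgroups: 3.

3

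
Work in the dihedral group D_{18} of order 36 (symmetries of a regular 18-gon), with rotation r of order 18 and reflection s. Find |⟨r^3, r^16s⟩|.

12

|⟨r^3⟩| = 6 and |⟨r^16s⟩| = 2, so |H| is a multiple of lcm(6, 2) = 6 and divides |G| = 36.
Closing under the operation: H = {e, r^3, r^6, r^9, r^12, r^15, rs, r^4s, r^7s, r^10s, r^13s, r^16s}, so |H| = 12.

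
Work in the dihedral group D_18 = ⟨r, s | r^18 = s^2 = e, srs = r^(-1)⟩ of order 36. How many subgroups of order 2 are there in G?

19

|G| = 36 and 2 | 36, so subgroups of order 2 are possible by Lagrange.
The subgroups of order 2 are: {e, r^10s}; {e, r^11s}; {e, r^12s}; {e, r^13s}; … (19 in all).
So G has 19 subgroups of order 2.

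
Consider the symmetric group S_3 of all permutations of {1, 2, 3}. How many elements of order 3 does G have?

2

The elements of order 3 are: (1 2 3), (1 3 2).
That's 2.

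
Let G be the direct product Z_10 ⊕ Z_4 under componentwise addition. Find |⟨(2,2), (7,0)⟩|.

|⟨(2,2)⟩| = 10 and |⟨(7,0)⟩| = 10, so |H| is a multiple of lcm(10, 10) = 10 and divides |G| = 40.
Closing under the operation: H = {(0,0), (0,2), (1,0), (1,2), (2,0), (2,2), (3,0), (3,2), (4,0), (4,2), (5,0), (5,2), (6,0), (6,2), (7,0), (7,2), (8,0), (8,2), (9,0), (9,2)}, so |H| = 20.

20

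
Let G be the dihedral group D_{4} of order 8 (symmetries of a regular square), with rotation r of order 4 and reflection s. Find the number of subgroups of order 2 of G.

|G| = 8 and 2 | 8, so subgroups of order 2 are possible by Lagrange.
The subgroups of order 2 are: {e, r^2}; {e, r^2s}; {e, r^3s}; {e, rs}; … (5 in all).
So G has 5 subgroups of order 2.

5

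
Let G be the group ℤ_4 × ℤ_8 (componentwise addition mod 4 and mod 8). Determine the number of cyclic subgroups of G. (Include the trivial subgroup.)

14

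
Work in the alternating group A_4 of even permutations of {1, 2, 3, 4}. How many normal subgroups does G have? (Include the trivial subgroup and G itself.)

3

G has 10 subgroups. Checking conjugation-invariance by order — order 1: 1/1 normal; order 2: 0/3 normal; order 3: 0/4 normal; order 4: 1/1 normal; order 12: 1/1 normal.
Total normal subgroups: 3.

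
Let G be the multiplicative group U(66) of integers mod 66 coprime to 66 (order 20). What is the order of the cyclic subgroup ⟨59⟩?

10

Compute successive powers of 59 mod 66: 59, 49, 53, 25, 23, 37, 5, 31, …; 59^10 ≡ 1 (mod 66).
So |⟨59⟩| = 10.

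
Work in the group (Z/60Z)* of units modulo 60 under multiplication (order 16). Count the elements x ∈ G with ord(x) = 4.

8

The elements of order 4 are: 7, 13, 17, 23, 37, 43, 47, 53.
That's 8.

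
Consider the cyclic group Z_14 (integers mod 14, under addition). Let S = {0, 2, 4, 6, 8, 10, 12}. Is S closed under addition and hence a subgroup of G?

|S| = 7 divides |G| = 14, consistent with Lagrange.
S contains the identity, every element's inverse is in S, and S is closed under +: it is a subgroup.
In fact S = ⟨2⟩.

Yes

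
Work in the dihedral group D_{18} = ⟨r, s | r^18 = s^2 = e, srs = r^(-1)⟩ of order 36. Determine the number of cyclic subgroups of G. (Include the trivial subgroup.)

24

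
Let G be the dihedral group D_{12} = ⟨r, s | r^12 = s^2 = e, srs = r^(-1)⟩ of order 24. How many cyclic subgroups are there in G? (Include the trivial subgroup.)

Group the elements of G by the cyclic subgroup they generate; each cyclic subgroup of order d accounts for φ(d) elements.
Cyclic subgroups by order — order 1: 1; order 2: 13; order 3: 1; order 4: 1; order 6: 1; order 12: 1.
Total: 18.

18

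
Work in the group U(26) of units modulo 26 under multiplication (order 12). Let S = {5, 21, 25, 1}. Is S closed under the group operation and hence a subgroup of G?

Yes

|S| = 4 divides |G| = 12, consistent with Lagrange.
S contains the identity, every element's inverse is in S, and S is closed under ·: it is a subgroup.
In fact S = ⟨21⟩.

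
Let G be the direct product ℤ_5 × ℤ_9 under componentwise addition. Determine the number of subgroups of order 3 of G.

|G| = 45 and 3 | 45, so subgroups of order 3 are possible by Lagrange.
The subgroups of order 3 are: {(0,0), (0,3), (0,6)}.
So G has 1 subgroup of order 3.

1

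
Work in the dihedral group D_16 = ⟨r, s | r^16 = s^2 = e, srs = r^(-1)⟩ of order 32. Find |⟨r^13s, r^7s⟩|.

|⟨r^13s⟩| = 2 and |⟨r^7s⟩| = 2, so |H| is a multiple of lcm(2, 2) = 2 and divides |G| = 32.
Closing under the operation: H = {e, r^2, r^4, r^6, r^8, r^10, r^12, r^14, rs, r^3s, r^5s, r^7s, r^9s, r^11s, r^13s, r^15s}, so |H| = 16.

16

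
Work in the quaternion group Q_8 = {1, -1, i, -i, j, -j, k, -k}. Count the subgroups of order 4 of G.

|G| = 8 and 4 | 8, so subgroups of order 4 are possible by Lagrange.
The subgroups of order 4 are: {1, -1, i, -i}; {1, -1, j, -j}; {1, -1, k, -k}.
So G has 3 subgroups of order 4.

3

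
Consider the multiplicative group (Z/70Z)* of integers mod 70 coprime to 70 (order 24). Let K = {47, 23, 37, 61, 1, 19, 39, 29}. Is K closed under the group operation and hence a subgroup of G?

No

19 ∈ K but its inverse 59 ∉ K, so K is not a subgroup.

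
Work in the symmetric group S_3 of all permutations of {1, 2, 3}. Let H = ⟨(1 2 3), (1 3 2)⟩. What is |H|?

|⟨(1 2 3)⟩| = 3 and |⟨(1 3 2)⟩| = 3, so |H| is a multiple of lcm(3, 3) = 3 and divides |G| = 6.
Closing under the operation: H = {e, (1 2 3), (1 3 2)}, so |H| = 3.

3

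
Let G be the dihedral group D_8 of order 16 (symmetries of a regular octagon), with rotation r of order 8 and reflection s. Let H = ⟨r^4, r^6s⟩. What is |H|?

4

|⟨r^4⟩| = 2 and |⟨r^6s⟩| = 2, so |H| is a multiple of lcm(2, 2) = 2 and divides |G| = 16.
Closing under the operation: H = {e, r^4, r^2s, r^6s}, so |H| = 4.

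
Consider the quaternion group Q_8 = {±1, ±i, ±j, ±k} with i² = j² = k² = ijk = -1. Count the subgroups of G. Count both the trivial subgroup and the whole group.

6

|G| = 8, so by Lagrange every subgroup order divides 8. Divisors: 1, 2, 4, 8.
Subgroups by order — order 1: 1; order 2: 1; order 4: 3; order 8: 1.
Total: 1 + 1 + 3 + 1 = 6.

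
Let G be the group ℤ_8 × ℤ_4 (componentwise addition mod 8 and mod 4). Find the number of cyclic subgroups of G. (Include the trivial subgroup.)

Each element a generates a cyclic subgroup ⟨a⟩; distinct elements may generate the same one (a cyclic group of order d has φ(d) generators).
Cyclic subgroups by order — order 1: 1; order 2: 3; order 4: 6; order 8: 4.
Total: 14.

14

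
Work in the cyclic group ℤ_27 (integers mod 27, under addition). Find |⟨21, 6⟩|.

9

|⟨21⟩| = 9 and |⟨6⟩| = 9, so |H| is a multiple of lcm(9, 9) = 9 and divides |G| = 27.
Closing under the operation: H = {0, 3, 6, 9, 12, 15, 18, 21, 24}, so |H| = 9.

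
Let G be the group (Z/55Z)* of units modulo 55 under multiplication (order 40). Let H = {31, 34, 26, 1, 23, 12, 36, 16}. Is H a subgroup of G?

No

Closure fails: 34 · 36 = 14 ∉ H. So H is not a subgroup.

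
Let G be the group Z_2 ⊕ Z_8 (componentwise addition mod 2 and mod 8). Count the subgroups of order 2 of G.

|G| = 16 and 2 | 16, so subgroups of order 2 are possible by Lagrange.
The subgroups of order 2 are: {(0,0), (0,4)}; {(0,0), (1,0)}; {(0,0), (1,4)}.
So G has 3 subgroups of order 2.

3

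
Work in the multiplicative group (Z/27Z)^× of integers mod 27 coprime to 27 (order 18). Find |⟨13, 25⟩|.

|⟨13⟩| = 9 and |⟨25⟩| = 9, so |H| is a multiple of lcm(9, 9) = 9 and divides |G| = 18.
Closing under the operation: H = {1, 4, 7, 10, 13, 16, 19, 22, 25}, so |H| = 9.

9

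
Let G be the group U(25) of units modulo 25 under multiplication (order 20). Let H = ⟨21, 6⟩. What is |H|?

|⟨21⟩| = 5 and |⟨6⟩| = 5, so |H| is a multiple of lcm(5, 5) = 5 and divides |G| = 20.
Closing under the operation: H = {1, 6, 11, 16, 21}, so |H| = 5.

5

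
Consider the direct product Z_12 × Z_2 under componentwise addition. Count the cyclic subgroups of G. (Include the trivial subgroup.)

12

Each element a generates a cyclic subgroup ⟨a⟩; distinct elements may generate the same one (a cyclic group of order d has φ(d) generators).
Cyclic subgroups by order — order 1: 1; order 2: 3; order 3: 1; order 4: 2; order 6: 3; order 12: 2.
Total: 12.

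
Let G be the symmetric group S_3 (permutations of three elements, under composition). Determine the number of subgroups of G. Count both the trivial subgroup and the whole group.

|G| = 6, so by Lagrange every subgroup order divides 6. Divisors: 1, 2, 3, 6.
Subgroups by order — order 1: 1; order 2: 3; order 3: 1; order 6: 1.
Total: 1 + 3 + 1 + 1 = 6.

6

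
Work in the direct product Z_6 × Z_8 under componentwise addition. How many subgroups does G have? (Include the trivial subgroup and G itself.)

22

|G| = 48, so by Lagrange every subgroup order divides 48. Divisors: 1, 2, 3, 4, 6, 8, 12, 16, 24, 48.
Subgroups by order — order 1: 1; order 2: 3; order 3: 1; order 4: 3; order 6: 3; order 8: 3; order 12: 3; order 16: 1; order 24: 3; order 48: 1.
Total: 1 + 3 + 1 + 3 + 3 + 3 + 3 + 1 + 3 + 1 = 22.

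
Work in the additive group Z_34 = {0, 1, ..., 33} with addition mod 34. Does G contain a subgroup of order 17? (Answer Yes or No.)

Yes

17 | 34. A subgroup of order 17 is {0, 2, 4, 6, 8, 10, 12, 14, 16, 18, 20, 22, 24, 26, 28, 30, 32}.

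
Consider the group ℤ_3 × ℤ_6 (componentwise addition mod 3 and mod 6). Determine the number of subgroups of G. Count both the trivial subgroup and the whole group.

12

|G| = 18, so by Lagrange every subgroup order divides 18. Divisors: 1, 2, 3, 6, 9, 18.
Subgroups by order — order 1: 1; order 2: 1; order 3: 4; order 6: 4; order 9: 1; order 18: 1.
Total: 1 + 1 + 4 + 4 + 1 + 1 = 12.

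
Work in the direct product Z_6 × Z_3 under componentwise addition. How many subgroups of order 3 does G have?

4

|G| = 18 and 3 | 18, so subgroups of order 3 are possible by Lagrange.
The subgroups of order 3 are: {(0,0), (0,1), (0,2)}; {(0,0), (2,0), (4,0)}; {(0,0), (2,1), (4,2)}; {(0,0), (2,2), (4,1)}.
So G has 4 subgroups of order 3.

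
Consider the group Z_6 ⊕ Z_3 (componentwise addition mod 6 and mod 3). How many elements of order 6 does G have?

An element (a,b) has order lcm(ord(a), ord(b)); count pairs with lcm equal to 6.
Enumerating gives 8 such elements.

8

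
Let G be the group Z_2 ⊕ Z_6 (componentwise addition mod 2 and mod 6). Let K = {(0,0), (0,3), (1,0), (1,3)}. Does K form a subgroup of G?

|K| = 4 divides |G| = 12, consistent with Lagrange.
K contains the identity, every element's inverse is in K, and K is closed under +: it is a subgroup.

Yes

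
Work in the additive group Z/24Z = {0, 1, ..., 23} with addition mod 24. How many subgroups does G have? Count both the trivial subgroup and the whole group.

8

Subgroups of the cyclic group Z/24Z correspond bijectively to divisors of 24.
Divisors of 24: 1, 2, 3, 4, 6, 8, 12, 24.
So Z/24Z has 8 subgroups.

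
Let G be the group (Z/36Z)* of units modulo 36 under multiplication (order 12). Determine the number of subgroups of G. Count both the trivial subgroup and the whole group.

10

|G| = 12, so by Lagrange every subgroup order divides 12. Divisors: 1, 2, 3, 4, 6, 12.
Subgroups by order — order 1: 1; order 2: 3; order 3: 1; order 4: 1; order 6: 3; order 12: 1.
Total: 1 + 3 + 1 + 1 + 3 + 1 = 10.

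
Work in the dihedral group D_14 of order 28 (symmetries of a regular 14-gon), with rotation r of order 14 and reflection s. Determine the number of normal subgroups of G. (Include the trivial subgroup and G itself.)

G has 28 subgroups. Checking conjugation-invariance by order — order 1: 1/1 normal; order 2: 1/15 normal; order 4: 0/7 normal; order 7: 1/1 normal; order 14: 3/3 normal; order 28: 1/1 normal.
Total normal subgroups: 7.

7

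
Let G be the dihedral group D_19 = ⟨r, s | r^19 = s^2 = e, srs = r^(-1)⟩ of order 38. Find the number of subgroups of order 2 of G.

19

|G| = 38 and 2 | 38, so subgroups of order 2 are possible by Lagrange.
The subgroups of order 2 are: {e, r^10s}; {e, r^11s}; {e, r^12s}; {e, r^13s}; … (19 in all).
So G has 19 subgroups of order 2.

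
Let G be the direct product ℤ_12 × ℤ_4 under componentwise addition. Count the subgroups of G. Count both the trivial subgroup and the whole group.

|G| = 48, so by Lagrange every subgroup order divides 48. Divisors: 1, 2, 3, 4, 6, 8, 12, 16, 24, 48.
Subgroups by order — order 1: 1; order 2: 3; order 3: 1; order 4: 7; order 6: 3; order 8: 3; order 12: 7; order 16: 1; order 24: 3; order 48: 1.
Total: 1 + 3 + 1 + 7 + 3 + 3 + 7 + 1 + 3 + 1 = 30.

30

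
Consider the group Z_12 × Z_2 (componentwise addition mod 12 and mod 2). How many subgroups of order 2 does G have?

3

|G| = 24 and 2 | 24, so subgroups of order 2 are possible by Lagrange.
The subgroups of order 2 are: {(0,0), (0,1)}; {(0,0), (6,0)}; {(0,0), (6,1)}.
So G has 3 subgroups of order 2.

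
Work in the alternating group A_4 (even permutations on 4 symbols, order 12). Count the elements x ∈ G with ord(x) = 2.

The elements of order 2 are: (1 2)(3 4), (1 3)(2 4), (1 4)(2 3).
That's 3.

3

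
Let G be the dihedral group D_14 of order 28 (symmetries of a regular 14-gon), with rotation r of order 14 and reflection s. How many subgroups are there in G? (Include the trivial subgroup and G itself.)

28

|G| = 28, so by Lagrange every subgroup order divides 28. Divisors: 1, 2, 4, 7, 14, 28.
Subgroups by order — order 1: 1; order 2: 15; order 4: 7; order 7: 1; order 14: 3; order 28: 1.
Total: 1 + 15 + 7 + 1 + 3 + 1 = 28.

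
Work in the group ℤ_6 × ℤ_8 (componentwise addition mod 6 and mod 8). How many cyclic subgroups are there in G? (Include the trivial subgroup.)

16

Each element a generates a cyclic subgroup ⟨a⟩; distinct elements may generate the same one (a cyclic group of order d has φ(d) generators).
Cyclic subgroups by order — order 1: 1; order 2: 3; order 3: 1; order 4: 2; order 6: 3; order 8: 2; order 12: 2; order 24: 2.
Total: 16.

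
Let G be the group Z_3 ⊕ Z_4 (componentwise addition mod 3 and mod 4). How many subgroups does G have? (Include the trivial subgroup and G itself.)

|G| = 12, so by Lagrange every subgroup order divides 12. Divisors: 1, 2, 3, 4, 6, 12.
Subgroups by order — order 1: 1; order 2: 1; order 3: 1; order 4: 1; order 6: 1; order 12: 1.
Total: 1 + 1 + 1 + 1 + 1 + 1 = 6.

6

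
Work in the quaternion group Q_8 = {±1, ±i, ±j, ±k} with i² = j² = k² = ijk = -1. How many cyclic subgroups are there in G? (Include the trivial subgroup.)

Group the elements of G by the cyclic subgroup they generate; each cyclic subgroup of order d accounts for φ(d) elements.
Cyclic subgroups by order — order 1: 1; order 2: 1; order 4: 3.
Total: 5.

5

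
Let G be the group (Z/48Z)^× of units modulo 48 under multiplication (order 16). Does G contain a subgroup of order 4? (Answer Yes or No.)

Yes

4 | 16. A subgroup of order 4 is {1, 11, 25, 35}.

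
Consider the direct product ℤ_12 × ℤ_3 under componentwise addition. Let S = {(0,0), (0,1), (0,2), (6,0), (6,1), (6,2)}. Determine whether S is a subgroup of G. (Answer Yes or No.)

Yes

|S| = 6 divides |G| = 36, consistent with Lagrange.
S contains the identity, every element's inverse is in S, and S is closed under +: it is a subgroup.
In fact S = ⟨(6,2)⟩.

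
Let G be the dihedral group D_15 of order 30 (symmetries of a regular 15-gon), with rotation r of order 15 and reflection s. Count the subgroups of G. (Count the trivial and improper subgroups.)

28

|G| = 30, so by Lagrange every subgroup order divides 30. Divisors: 1, 2, 3, 5, 6, 10, 15, 30.
Subgroups by order — order 1: 1; order 2: 15; order 3: 1; order 5: 1; order 6: 5; order 10: 3; order 15: 1; order 30: 1.
Total: 1 + 15 + 1 + 1 + 5 + 3 + 1 + 1 = 28.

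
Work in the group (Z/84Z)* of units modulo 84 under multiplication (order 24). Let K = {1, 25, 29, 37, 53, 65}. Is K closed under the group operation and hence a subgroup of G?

|K| = 6 divides |G| = 24, consistent with Lagrange.
K contains the identity, every element's inverse is in K, and K is closed under ·: it is a subgroup.
In fact K = ⟨65⟩.

Yes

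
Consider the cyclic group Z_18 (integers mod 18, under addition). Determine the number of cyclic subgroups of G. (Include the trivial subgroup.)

6

Group the elements of G by the cyclic subgroup they generate; each cyclic subgroup of order d accounts for φ(d) elements.
Cyclic subgroups by order — order 1: 1; order 2: 1; order 3: 1; order 6: 1; order 9: 1; order 18: 1.
Total: 6.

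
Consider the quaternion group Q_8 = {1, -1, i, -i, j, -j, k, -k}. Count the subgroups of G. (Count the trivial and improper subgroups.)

6

|G| = 8, so by Lagrange every subgroup order divides 8. Divisors: 1, 2, 4, 8.
Subgroups by order — order 1: 1; order 2: 1; order 4: 3; order 8: 1.
Total: 1 + 1 + 3 + 1 = 6.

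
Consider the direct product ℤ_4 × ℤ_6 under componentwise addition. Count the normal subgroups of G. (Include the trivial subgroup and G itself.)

G is abelian, so every subgroup is normal.
G has 16 subgroups in total, hence 16 normal subgroups.

16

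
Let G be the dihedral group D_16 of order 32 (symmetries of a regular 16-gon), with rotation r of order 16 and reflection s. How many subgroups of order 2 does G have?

|G| = 32 and 2 | 32, so subgroups of order 2 are possible by Lagrange.
The subgroups of order 2 are: {e, r^10s}; {e, r^11s}; {e, r^12s}; {e, r^13s}; … (17 in all).
So G has 17 subgroups of order 2.

17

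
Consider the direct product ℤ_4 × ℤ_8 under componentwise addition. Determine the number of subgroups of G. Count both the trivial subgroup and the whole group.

22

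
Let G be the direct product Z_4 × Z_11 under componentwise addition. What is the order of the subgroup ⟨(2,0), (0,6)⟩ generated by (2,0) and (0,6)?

22

|⟨(2,0)⟩| = 2 and |⟨(0,6)⟩| = 11, so |H| is a multiple of lcm(2, 11) = 22 and divides |G| = 44.
Closing under the operation: H = {(0,0), (0,1), (0,2), (0,3), (0,4), (0,5), (0,6), (0,7), (0,8), (0,9), (0,10), (2,0), (2,1), (2,2), (2,3), (2,4), (2,5), (2,6), (2,7), (2,8), (2,9), (2,10)}, so |H| = 22.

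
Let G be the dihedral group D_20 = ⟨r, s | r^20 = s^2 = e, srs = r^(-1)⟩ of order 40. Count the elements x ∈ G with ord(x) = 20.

The elements of order 20 are: r, r^3, r^7, r^9, r^11, r^13, r^17, r^19.
That's 8.

8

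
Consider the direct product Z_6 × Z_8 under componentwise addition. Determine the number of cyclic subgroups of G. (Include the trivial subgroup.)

16

Each element a generates a cyclic subgroup ⟨a⟩; distinct elements may generate the same one (a cyclic group of order d has φ(d) generators).
Cyclic subgroups by order — order 1: 1; order 2: 3; order 3: 1; order 4: 2; order 6: 3; order 8: 2; order 12: 2; order 24: 2.
Total: 16.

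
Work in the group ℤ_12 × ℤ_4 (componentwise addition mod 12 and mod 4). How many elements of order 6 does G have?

An element (a,b) has order lcm(ord(a), ord(b)); count pairs with lcm equal to 6.
Enumerating gives 6 such elements.

6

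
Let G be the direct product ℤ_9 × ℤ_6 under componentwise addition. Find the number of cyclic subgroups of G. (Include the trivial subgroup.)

16

Each element a generates a cyclic subgroup ⟨a⟩; distinct elements may generate the same one (a cyclic group of order d has φ(d) generators).
Cyclic subgroups by order — order 1: 1; order 2: 1; order 3: 4; order 6: 4; order 9: 3; order 18: 3.
Total: 16.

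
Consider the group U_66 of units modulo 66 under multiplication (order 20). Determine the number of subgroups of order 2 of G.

3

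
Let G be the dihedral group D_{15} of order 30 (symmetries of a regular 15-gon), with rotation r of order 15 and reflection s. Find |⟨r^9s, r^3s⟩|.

|⟨r^9s⟩| = 2 and |⟨r^3s⟩| = 2, so |H| is a multiple of lcm(2, 2) = 2 and divides |G| = 30.
Closing under the operation: H = {e, r^3, r^6, r^9, r^12, s, r^3s, r^6s, r^9s, r^12s}, so |H| = 10.

10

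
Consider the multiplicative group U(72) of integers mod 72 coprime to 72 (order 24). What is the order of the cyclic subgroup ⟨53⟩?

Compute successive powers of 53 mod 72: 53, 1; 53^2 ≡ 1 (mod 72).
So |⟨53⟩| = 2.

2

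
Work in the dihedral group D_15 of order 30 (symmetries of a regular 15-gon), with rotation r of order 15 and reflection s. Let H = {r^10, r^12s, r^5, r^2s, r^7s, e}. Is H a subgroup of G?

Yes

|H| = 6 divides |G| = 30, consistent with Lagrange.
H contains the identity, every element's inverse is in H, and H is closed under ·: it is a subgroup.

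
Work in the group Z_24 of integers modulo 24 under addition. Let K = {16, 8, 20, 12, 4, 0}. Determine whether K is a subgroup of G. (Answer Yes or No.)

|K| = 6 divides |G| = 24, consistent with Lagrange.
K contains the identity, every element's inverse is in K, and K is closed under +: it is a subgroup.
In fact K = ⟨4⟩.

Yes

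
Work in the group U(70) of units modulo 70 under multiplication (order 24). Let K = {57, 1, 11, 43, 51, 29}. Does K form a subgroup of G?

Closure fails: 51 · 43 = 23 ∉ K. So K is not a subgroup.

No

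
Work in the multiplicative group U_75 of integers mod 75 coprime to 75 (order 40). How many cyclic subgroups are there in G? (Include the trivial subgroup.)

12

Group the elements of G by the cyclic subgroup they generate; each cyclic subgroup of order d accounts for φ(d) elements.
Cyclic subgroups by order — order 1: 1; order 2: 3; order 4: 2; order 5: 1; order 10: 3; order 20: 2.
Total: 12.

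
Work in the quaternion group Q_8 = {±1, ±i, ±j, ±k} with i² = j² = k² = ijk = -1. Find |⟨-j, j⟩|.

|⟨-j⟩| = 4 and |⟨j⟩| = 4, so |H| is a multiple of lcm(4, 4) = 4 and divides |G| = 8.
Closing under the operation: H = {1, -1, j, -j}, so |H| = 4.

4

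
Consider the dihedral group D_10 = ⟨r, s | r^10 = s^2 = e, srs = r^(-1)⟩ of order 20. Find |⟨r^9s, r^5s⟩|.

10

|⟨r^9s⟩| = 2 and |⟨r^5s⟩| = 2, so |H| is a multiple of lcm(2, 2) = 2 and divides |G| = 20.
Closing under the operation: H = {e, r^2, r^4, r^6, r^8, rs, r^3s, r^5s, r^7s, r^9s}, so |H| = 10.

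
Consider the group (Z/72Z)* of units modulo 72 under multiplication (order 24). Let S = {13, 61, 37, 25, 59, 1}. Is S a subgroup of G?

No

25 ∈ S but its inverse 49 ∉ S, so S is not a subgroup.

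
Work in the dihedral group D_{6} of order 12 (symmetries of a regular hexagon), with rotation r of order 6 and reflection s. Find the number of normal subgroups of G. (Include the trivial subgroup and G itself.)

7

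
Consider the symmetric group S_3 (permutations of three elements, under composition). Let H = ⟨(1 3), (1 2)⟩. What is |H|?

6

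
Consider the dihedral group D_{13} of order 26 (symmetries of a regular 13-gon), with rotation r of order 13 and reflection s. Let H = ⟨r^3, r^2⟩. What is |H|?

|⟨r^3⟩| = 13 and |⟨r^2⟩| = 13, so |H| is a multiple of lcm(13, 13) = 13 and divides |G| = 26.
Closing under the operation: H = {e, r, r^2, r^3, r^4, r^5, r^6, r^7, r^8, r^9, r^10, r^11, r^12}, so |H| = 13.

13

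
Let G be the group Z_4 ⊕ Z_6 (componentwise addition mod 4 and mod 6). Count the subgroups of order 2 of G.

3

|G| = 24 and 2 | 24, so subgroups of order 2 are possible by Lagrange.
The subgroups of order 2 are: {(0,0), (0,3)}; {(0,0), (2,0)}; {(0,0), (2,3)}.
So G has 3 subgroups of order 2.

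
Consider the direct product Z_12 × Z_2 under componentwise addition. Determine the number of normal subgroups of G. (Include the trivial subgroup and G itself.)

16

G is abelian, so every subgroup is normal.
G has 16 subgroups in total, hence 16 normal subgroups.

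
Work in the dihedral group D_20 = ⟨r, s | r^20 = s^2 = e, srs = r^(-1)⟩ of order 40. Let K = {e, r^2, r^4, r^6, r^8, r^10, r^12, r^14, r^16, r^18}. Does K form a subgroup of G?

Yes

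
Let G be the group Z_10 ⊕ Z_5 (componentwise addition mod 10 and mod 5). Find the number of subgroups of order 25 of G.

1

|G| = 50 and 25 | 50, so subgroups of order 25 are possible by Lagrange.
The subgroups of order 25 are: {(0,0), (0,1), (0,2), (0,3), (0,4), (2,0), (2,1), (2,2), (2,3), (2,4), (4,0), (4,1), (4,2), (4,3), (4,4), (6,0), (6,1), (6,2), (6,3), (6,4), (8,0), (8,1), (8,2), (8,3), (8,4)}.
So G has 1 subgroup of order 25.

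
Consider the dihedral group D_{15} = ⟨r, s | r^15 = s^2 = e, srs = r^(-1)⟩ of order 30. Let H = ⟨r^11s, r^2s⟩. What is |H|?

10

|⟨r^11s⟩| = 2 and |⟨r^2s⟩| = 2, so |H| is a multiple of lcm(2, 2) = 2 and divides |G| = 30.
Closing under the operation: H = {e, r^3, r^6, r^9, r^12, r^2s, r^5s, r^8s, r^11s, r^14s}, so |H| = 10.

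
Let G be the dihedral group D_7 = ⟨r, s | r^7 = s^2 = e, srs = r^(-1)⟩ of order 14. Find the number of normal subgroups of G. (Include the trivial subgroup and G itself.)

3

G has 10 subgroups. Checking conjugation-invariance by order — order 1: 1/1 normal; order 2: 0/7 normal; order 7: 1/1 normal; order 14: 1/1 normal.
Total normal subgroups: 3.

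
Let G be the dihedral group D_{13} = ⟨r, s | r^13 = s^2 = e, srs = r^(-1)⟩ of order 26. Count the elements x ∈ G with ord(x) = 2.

Enumerating element orders in G gives 13 elements of order 2.

13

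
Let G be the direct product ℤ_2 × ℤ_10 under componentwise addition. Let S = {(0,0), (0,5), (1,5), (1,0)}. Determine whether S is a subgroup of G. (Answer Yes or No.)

|S| = 4 divides |G| = 20, consistent with Lagrange.
S contains the identity, every element's inverse is in S, and S is closed under +: it is a subgroup.

Yes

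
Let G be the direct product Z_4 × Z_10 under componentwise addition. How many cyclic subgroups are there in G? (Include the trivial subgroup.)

12

Each element a generates a cyclic subgroup ⟨a⟩; distinct elements may generate the same one (a cyclic group of order d has φ(d) generators).
Cyclic subgroups by order — order 1: 1; order 2: 3; order 4: 2; order 5: 1; order 10: 3; order 20: 2.
Total: 12.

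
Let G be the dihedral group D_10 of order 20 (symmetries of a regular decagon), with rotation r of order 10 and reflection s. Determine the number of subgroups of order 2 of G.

11

|G| = 20 and 2 | 20, so subgroups of order 2 are possible by Lagrange.
The subgroups of order 2 are: {e, r^2s}; {e, r^3s}; {e, r^4s}; {e, r^5}; … (11 in all).
So G has 11 subgroups of order 2.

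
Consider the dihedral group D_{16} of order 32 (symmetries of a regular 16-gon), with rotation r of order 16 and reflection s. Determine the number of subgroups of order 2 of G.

|G| = 32 and 2 | 32, so subgroups of order 2 are possible by Lagrange.
The subgroups of order 2 are: {e, r^10s}; {e, r^11s}; {e, r^12s}; {e, r^13s}; … (17 in all).
So G has 17 subgroups of order 2.

17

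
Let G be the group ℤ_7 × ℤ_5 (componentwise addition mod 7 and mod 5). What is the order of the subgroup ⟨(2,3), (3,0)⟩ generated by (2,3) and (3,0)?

35

|⟨(2,3)⟩| = 35 and |⟨(3,0)⟩| = 7, so |H| is a multiple of lcm(35, 7) = 35 and divides |G| = 35.
Closing {(2,3), (3,0)} under the group operation gives all of G, so |H| = 35.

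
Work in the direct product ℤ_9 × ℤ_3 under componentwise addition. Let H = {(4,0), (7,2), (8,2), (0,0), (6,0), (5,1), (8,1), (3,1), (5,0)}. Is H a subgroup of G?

(8,1) ∈ H but its inverse (1,2) ∉ H, so H is not a subgroup.

No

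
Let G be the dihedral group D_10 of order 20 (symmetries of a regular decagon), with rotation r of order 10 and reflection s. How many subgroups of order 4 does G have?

5

|G| = 20 and 4 | 20, so subgroups of order 4 are possible by Lagrange.
The subgroups of order 4 are: {e, r^5, r^2s, r^7s}; {e, r^5, r^3s, r^8s}; {e, r^5, r^4s, r^9s}; {e, r^5, s, r^5s}; … (5 in all).
So G has 5 subgroups of order 4.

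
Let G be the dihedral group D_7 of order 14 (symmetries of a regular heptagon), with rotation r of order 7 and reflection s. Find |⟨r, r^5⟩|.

7

|⟨r⟩| = 7 and |⟨r^5⟩| = 7, so |H| is a multiple of lcm(7, 7) = 7 and divides |G| = 14.
Closing under the operation: H = {e, r, r^2, r^3, r^4, r^5, r^6}, so |H| = 7.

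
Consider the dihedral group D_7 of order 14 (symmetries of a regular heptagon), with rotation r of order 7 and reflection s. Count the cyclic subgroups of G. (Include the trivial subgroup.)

Group the elements of G by the cyclic subgroup they generate; each cyclic subgroup of order d accounts for φ(d) elements.
Cyclic subgroups by order — order 1: 1; order 2: 7; order 7: 1.
Total: 9.

9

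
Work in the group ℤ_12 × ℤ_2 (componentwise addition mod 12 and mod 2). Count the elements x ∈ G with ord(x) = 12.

An element (a,b) has order lcm(ord(a), ord(b)); count pairs with lcm equal to 12.
Enumerating gives 8 such elements.

8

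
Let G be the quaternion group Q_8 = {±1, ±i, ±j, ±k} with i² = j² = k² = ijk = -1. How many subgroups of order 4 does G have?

3

|G| = 8 and 4 | 8, so subgroups of order 4 are possible by Lagrange.
The subgroups of order 4 are: {1, -1, i, -i}; {1, -1, j, -j}; {1, -1, k, -k}.
So G has 3 subgroups of order 4.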